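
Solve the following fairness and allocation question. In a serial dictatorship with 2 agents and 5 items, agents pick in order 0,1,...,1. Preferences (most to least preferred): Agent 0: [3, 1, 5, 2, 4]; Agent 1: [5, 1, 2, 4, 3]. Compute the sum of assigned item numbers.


Step 1: Agent 0 picks item 3
Step 2: Agent 1 picks item 5
Step 3: Sum = 3 + 5 = 8

8


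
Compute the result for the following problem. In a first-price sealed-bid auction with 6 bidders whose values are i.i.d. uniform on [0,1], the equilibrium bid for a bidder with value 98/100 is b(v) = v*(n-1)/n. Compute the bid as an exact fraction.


Step 1: The symmetric BNE bidding function is b(v) = v * (n-1) / n
Step 2: Substitute v = 49/50 and n = 6
Step 3: b = 49/50 * 5/6
Step 4: b = 49/60

49/60


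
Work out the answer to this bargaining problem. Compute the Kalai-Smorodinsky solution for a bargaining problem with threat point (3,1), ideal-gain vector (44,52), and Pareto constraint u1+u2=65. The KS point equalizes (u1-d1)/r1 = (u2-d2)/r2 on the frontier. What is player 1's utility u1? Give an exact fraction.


Step 1: At the KS point, (u1-d1)/r1 = (u2-d2)/r2 = t and u1+u2 = 65
Step 2: u1 = d1 + r1*t and u2 = d2 + r2*t, so (d1 + r1*t) + (d2 + r2*t) = 65
Step 3: t = (65 - 3 - 1)/(44 + 52) = 61/96
Step 4: u1 = d1 + r1*t = 3 + 44 * 61/96 = 743/24
Step 5: (Check: u2 = d2 + r2*t = 817/24; u1+u2 = 743/24 + 817/24 = 65, on the frontier.)

743/24


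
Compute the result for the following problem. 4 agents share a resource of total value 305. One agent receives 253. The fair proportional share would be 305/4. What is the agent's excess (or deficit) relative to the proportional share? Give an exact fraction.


Step 1: Proportional share = 305/4
Step 2: Agent's actual allocation = 253
Step 3: Excess = 253 - 305/4 = 707/4

707/4


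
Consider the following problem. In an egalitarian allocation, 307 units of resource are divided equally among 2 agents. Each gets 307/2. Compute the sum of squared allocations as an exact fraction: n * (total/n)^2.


Step 1: Each agent's share = 307/2
Step 2: Square of each share = (307/2)^2 = 94249/4
Step 3: Sum of squares = 2 * 94249/4 = 94249/2

94249/2


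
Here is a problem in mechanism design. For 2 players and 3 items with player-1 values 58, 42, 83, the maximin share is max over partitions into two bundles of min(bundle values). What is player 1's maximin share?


Step 1: Item values = 58, 42, 83
Step 2: Enumerate all 2-bundle partitions and take the smaller bundle:
  Partition 1: {58} vs {42,83} -> bundles 58, 125; min = 58
  Partition 2: {42} vs {58,83} -> bundles 42, 141; min = 42
  Partition 3: {83} vs {58,42} -> bundles 83, 100; min = 83
Step 3: MMS = max(58, 42, 83) = 83

83


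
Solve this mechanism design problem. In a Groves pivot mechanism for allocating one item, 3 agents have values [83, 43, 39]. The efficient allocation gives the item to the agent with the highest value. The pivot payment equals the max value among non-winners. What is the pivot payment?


Step 1: The efficient winner is agent 0 with value 83
Step 2: Other agents' values: [43, 39]
Step 3: Pivot payment = max(others) = 43
Step 4: The winner pays 43

43


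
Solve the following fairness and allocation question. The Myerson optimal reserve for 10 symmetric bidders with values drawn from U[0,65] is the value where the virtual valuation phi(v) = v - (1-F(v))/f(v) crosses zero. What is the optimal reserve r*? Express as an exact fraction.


Step 1: For U[0,65], F(v) = v/65 and f(v) = 1/65
Step 2: phi(v) = v - (1 - v/65)/(1/65) = v - (65 - v) = 2v - 65
Step 3: Set phi(r*) = 0: 2r* - 65 = 0
Step 4: r* = 65/2 (the number of bidders n = 10 does not enter)

65/2


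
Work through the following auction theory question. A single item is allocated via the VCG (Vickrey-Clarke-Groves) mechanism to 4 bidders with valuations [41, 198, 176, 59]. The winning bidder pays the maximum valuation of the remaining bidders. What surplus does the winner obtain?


Step 1: The winner is the agent with the highest value: agent 1 with value 198
Step 2: Values of other agents: [41, 176, 59]
Step 3: VCG payment = max of others' values = 176
Step 4: Surplus = 198 - 176 = 22

22


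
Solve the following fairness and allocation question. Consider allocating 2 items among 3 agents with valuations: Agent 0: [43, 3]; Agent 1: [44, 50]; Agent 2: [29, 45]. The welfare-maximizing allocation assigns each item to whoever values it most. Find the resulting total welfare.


Step 1: For each item, find the maximum value among all agents.
Step 2: Item 0 -> Agent 1 (value 44)
Step 3: Item 1 -> Agent 1 (value 50)
Step 4: Total welfare = 44 + 50 = 94

94


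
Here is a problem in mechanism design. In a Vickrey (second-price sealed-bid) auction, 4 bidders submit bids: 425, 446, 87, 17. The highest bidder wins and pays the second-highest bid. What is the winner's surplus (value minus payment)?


Step 1: Sort bids in descending order: 446, 425, 87, 17
Step 2: The winning bid is the highest: 446
Step 3: The payment equals the second-highest bid: 425
Step 4: Surplus = winner's bid - payment = 446 - 425 = 21

21


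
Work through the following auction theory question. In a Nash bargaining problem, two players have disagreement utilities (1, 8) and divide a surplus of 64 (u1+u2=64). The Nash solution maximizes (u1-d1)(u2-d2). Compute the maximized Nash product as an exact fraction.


Step 1: The Nash solution splits surplus symmetrically above the disagreement point
Step 2: u1 = (total + d1 - d2)/2 = (64 + 1 - 8)/2 = 57/2
Step 3: u2 = (total - d1 + d2)/2 = (64 - 1 + 8)/2 = 71/2
Step 4: Nash product = (57/2 - 1) * (71/2 - 8)
Step 5: = 55/2 * 55/2 = 3025/4

3025/4


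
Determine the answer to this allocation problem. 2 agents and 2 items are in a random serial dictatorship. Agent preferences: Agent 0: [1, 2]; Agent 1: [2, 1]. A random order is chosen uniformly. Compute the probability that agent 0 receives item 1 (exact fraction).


Step 1: Agent 0 wants item 1
Step 2: There are 2 possible orderings of agents
Step 3: In 2 orderings, agent 0 gets item 1
Step 4: Probability = 2/2 = 1

1


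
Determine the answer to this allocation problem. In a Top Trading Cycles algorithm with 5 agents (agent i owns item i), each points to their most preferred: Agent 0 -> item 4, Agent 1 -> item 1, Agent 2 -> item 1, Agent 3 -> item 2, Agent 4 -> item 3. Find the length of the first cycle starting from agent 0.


Step 1: Trace the pointer graph from agent 0: 0 -> 4 -> 3 -> 2 -> 1 -> 1
Step 2: A cycle is detected when we revisit agent 1
Step 3: The cycle is: 1 -> 1
Step 4: Cycle length = 1

1


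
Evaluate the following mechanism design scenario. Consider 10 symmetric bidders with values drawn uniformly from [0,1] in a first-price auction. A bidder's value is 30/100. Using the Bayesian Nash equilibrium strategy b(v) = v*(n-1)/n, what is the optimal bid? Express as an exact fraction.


Step 1: The symmetric BNE bidding function is b(v) = v * (n-1) / n
Step 2: Substitute v = 3/10 and n = 10
Step 3: b = 3/10 * 9/10
Step 4: b = 27/100

27/100


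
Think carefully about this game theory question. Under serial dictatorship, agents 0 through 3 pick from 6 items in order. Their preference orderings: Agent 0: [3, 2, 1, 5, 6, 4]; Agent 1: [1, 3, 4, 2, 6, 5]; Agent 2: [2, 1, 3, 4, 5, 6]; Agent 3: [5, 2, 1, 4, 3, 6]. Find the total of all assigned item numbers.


Step 1: Agent 0 picks item 3
Step 2: Agent 1 picks item 1
Step 3: Agent 2 picks item 2
Step 4: Agent 3 picks item 5
Step 5: Sum = 3 + 1 + 2 + 5 = 11

11


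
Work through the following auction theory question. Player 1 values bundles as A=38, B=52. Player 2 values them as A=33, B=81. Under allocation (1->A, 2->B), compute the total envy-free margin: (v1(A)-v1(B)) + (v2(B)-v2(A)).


Step 1: Player 1's margin = v1(A) - v1(B) = 38 - 52 = -14
Step 2: Player 2's margin = v2(B) - v2(A) = 81 - 33 = 48
Step 3: Total margin = -14 + 48 = 34

34


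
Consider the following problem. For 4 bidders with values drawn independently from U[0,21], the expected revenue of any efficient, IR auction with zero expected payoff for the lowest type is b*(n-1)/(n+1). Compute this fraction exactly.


Step 1: By Revenue Equivalence, expected revenue = b*(n-1)/(n+1)
Step 2: Substituting n = 4, b = 21
Step 3: Revenue = 21*(4-1)/(4+1) = 21*3/5
Step 4: Revenue = 63/5

63/5


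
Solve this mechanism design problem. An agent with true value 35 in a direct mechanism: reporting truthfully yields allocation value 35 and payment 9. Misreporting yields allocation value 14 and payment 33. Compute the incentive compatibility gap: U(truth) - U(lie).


Step 1: U(truth) = value - payment = 35 - 9 = 26
Step 2: U(lie) = allocation - payment = 14 - 33 = -19
Step 3: IC gap = 26 - (-19) = 45

45


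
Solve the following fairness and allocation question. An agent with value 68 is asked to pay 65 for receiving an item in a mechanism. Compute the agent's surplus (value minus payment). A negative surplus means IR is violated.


Step 1: Surplus = value - payment = 68 - 65 = 3
Step 2: IR is satisfied (surplus >= 0)

3


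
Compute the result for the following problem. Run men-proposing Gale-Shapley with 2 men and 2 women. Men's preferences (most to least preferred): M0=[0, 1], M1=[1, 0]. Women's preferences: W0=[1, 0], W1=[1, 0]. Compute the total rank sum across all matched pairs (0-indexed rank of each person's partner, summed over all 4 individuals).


Step 1: Run Gale-Shapley (men propose, women hold best offer):
  M0 proposes to W0; she accepts
  M1 proposes to W1; she accepts
Step 2: Final matching: W0-M0, W1-M1
Step 3: 0-indexed ranks (man's rank of his match, then woman's): 0 + 1 + 0 + 0
Step 4: Total rank sum = 1

1


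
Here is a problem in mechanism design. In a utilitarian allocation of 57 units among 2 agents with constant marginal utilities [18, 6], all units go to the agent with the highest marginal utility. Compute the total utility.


Step 1: The marginal utilities are [18, 6]
Step 2: The highest marginal utility is 18
Step 3: All 57 units go to that agent
Step 4: Total utility = 18 * 57 = 1026

1026


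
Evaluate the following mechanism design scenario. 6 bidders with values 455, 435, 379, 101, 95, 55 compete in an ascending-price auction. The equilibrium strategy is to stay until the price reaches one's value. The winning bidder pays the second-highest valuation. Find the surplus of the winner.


Step 1: Identify the highest value: 455
Step 2: Identify the second-highest value: 435
Step 3: The final price = second-highest value = 435
Step 4: Surplus = 455 - 435 = 20

20


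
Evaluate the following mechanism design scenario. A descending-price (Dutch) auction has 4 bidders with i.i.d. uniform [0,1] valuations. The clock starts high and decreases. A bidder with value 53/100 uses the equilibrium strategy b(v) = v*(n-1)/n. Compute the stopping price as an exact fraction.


Step 1: Dutch auctions are strategically equivalent to first-price auctions
Step 2: The equilibrium bid is b(v) = v*(n-1)/n
Step 3: b = 53/100 * 3/4
Step 4: b = 159/400

159/400


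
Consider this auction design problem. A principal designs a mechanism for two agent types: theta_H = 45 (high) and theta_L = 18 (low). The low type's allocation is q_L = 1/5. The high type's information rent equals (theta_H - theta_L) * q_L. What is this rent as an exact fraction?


Step 1: theta_H - theta_L = 45 - 18 = 27
Step 2: Information rent = (theta_H - theta_L) * q_L
Step 3: = 27 * 1/5
Step 4: = 27/5

27/5


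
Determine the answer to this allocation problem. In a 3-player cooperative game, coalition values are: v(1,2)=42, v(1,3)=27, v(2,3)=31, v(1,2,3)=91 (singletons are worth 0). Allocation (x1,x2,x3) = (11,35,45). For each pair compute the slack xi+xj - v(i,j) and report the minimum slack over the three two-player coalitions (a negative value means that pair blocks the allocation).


Step 1: Slack for coalition (1,2): x1+x2 - v12 = 46 - 42 = 4
Step 2: Slack for coalition (1,3): x1+x3 - v13 = 56 - 27 = 29
Step 3: Slack for coalition (2,3): x2+x3 - v23 = 80 - 31 = 49
Step 4: Minimum slack = min(4, 29, 49) = 4, attained by (1,2); no pair can gain by deviating, so the allocation is in the core

4


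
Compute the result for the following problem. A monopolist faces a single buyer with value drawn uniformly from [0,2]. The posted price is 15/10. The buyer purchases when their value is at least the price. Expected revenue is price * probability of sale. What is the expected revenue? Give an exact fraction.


Step 1: Posted price r = 3/2, value support [0,2]
Step 2: P(v >= r) = (2 - 3/2)/2 = 1/4
Step 3: Expected revenue = r * P(v >= r) = 3/2 * 1/4
Step 4: Revenue = 3/8

3/8


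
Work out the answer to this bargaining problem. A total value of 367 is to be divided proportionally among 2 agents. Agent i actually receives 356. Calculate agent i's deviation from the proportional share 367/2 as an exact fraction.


Step 1: Proportional share = 367/2
Step 2: Agent's actual allocation = 356
Step 3: Excess = 356 - 367/2 = 345/2

345/2


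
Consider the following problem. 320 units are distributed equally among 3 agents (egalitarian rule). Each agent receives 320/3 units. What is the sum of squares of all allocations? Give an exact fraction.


Step 1: Each agent's share = 320/3
Step 2: Square of each share = (320/3)^2 = 102400/9
Step 3: Sum of squares = 3 * 102400/9 = 102400/3

102400/3


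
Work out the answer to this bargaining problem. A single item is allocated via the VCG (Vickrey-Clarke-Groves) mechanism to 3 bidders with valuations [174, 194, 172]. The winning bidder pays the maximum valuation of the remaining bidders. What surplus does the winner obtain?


Step 1: The winner is the agent with the highest value: agent 1 with value 194
Step 2: Values of other agents: [174, 172]
Step 3: VCG payment = max of others' values = 174
Step 4: Surplus = 194 - 174 = 20

20


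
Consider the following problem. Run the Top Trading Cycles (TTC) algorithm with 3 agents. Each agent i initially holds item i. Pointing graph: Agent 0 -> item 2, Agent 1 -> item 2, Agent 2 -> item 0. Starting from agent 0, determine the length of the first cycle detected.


Step 1: Trace the pointer graph from agent 0: 0 -> 2 -> 0
Step 2: A cycle is detected when we revisit agent 0
Step 3: The cycle is: 0 -> 2 -> 0
Step 4: Cycle length = 2

2


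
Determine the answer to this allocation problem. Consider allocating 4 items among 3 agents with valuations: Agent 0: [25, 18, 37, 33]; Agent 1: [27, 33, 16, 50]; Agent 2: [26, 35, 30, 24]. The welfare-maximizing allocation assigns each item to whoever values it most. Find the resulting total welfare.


Step 1: For each item, find the maximum value among all agents.
Step 2: Item 0 -> Agent 1 (value 27)
Step 3: Item 1 -> Agent 2 (value 35)
Step 4: Item 2 -> Agent 0 (value 37)
Step 5: Item 3 -> Agent 1 (value 50)
Step 6: Total welfare = 27 + 35 + 37 + 50 = 149

149


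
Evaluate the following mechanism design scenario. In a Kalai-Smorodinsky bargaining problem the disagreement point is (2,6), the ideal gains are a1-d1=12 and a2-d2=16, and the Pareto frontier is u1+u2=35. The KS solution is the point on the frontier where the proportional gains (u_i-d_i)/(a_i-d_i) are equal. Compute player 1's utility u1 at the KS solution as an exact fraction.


Step 1: At the KS point, (u1-d1)/r1 = (u2-d2)/r2 = t and u1+u2 = 35
Step 2: u1 = d1 + r1*t and u2 = d2 + r2*t, so (d1 + r1*t) + (d2 + r2*t) = 35
Step 3: t = (35 - 2 - 6)/(12 + 16) = 27/28
Step 4: u1 = d1 + r1*t = 2 + 12 * 27/28 = 95/7
Step 5: (Check: u2 = d2 + r2*t = 150/7; u1+u2 = 95/7 + 150/7 = 35, on the frontier.)

95/7


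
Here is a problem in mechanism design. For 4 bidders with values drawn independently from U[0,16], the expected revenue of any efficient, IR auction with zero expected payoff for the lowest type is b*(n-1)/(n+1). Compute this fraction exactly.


Step 1: By Revenue Equivalence, expected revenue = b*(n-1)/(n+1)
Step 2: Substituting n = 4, b = 16
Step 3: Revenue = 16*(4-1)/(4+1) = 16*3/5
Step 4: Revenue = 48/5

48/5


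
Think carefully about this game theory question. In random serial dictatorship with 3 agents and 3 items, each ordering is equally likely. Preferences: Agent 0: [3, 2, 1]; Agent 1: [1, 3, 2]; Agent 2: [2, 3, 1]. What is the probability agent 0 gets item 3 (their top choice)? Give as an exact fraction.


Step 1: Agent 0 wants item 3
Step 2: There are 6 possible orderings of agents
Step 3: In 6 orderings, agent 0 gets item 3
Step 4: Probability = 6/6 = 1

1


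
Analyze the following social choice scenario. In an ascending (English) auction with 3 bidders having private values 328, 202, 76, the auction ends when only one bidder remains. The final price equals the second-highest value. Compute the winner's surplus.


Step 1: Identify the highest value: 328
Step 2: Identify the second-highest value: 202
Step 3: The final price = second-highest value = 202
Step 4: Surplus = 328 - 202 = 126

126


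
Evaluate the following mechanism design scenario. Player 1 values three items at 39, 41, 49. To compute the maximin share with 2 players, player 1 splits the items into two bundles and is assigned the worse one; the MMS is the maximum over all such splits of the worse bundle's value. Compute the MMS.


Step 1: Item values = 39, 41, 49
Step 2: Enumerate all 2-bundle partitions and take the smaller bundle:
  Partition 1: {39} vs {41,49} -> bundles 39, 90; min = 39
  Partition 2: {41} vs {39,49} -> bundles 41, 88; min = 41
  Partition 3: {49} vs {39,41} -> bundles 49, 80; min = 49
Step 3: MMS = max(39, 41, 49) = 49

49


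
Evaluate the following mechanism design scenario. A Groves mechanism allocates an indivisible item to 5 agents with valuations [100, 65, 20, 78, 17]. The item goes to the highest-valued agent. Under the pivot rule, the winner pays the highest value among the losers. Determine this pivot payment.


Step 1: The efficient winner is agent 0 with value 100
Step 2: Other agents' values: [65, 20, 78, 17]
Step 3: Pivot payment = max(others) = 78
Step 4: The winner pays 78

78


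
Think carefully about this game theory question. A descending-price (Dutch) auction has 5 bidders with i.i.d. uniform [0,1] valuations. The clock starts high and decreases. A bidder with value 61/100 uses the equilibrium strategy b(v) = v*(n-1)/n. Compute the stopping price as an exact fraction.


Step 1: Dutch auctions are strategically equivalent to first-price auctions
Step 2: The equilibrium bid is b(v) = v*(n-1)/n
Step 3: b = 61/100 * 4/5
Step 4: b = 61/125

61/125


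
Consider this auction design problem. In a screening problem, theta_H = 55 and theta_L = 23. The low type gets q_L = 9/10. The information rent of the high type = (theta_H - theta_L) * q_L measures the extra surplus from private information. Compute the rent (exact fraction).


Step 1: theta_H - theta_L = 55 - 23 = 32
Step 2: Information rent = (theta_H - theta_L) * q_L
Step 3: = 32 * 9/10
Step 4: = 144/5

144/5


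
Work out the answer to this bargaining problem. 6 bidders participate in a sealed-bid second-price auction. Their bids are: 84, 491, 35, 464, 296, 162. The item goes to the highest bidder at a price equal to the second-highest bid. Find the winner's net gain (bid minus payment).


Step 1: Sort bids in descending order: 491, 464, 296, 162, 84, 35
Step 2: The winning bid is the highest: 491
Step 3: The payment equals the second-highest bid: 464
Step 4: Surplus = winner's bid - payment = 491 - 464 = 27

27


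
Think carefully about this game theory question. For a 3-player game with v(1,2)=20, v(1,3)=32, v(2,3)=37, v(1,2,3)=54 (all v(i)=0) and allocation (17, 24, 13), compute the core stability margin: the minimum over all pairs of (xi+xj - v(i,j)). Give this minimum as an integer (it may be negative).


Step 1: Slack for coalition (1,2): x1+x2 - v12 = 41 - 20 = 21
Step 2: Slack for coalition (1,3): x1+x3 - v13 = 30 - 32 = -2
Step 3: Slack for coalition (2,3): x2+x3 - v23 = 37 - 37 = 0
Step 4: Minimum slack = min(21, -2, 0) = -2, attained by (1,3); coalition (1,3) can block (slack < 0), so the allocation is not in the core

-2


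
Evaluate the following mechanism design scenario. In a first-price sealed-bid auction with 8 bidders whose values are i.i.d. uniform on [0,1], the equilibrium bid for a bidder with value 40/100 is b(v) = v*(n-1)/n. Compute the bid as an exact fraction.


Step 1: The symmetric BNE bidding function is b(v) = v * (n-1) / n
Step 2: Substitute v = 2/5 and n = 8
Step 3: b = 2/5 * 7/8
Step 4: b = 7/20

7/20


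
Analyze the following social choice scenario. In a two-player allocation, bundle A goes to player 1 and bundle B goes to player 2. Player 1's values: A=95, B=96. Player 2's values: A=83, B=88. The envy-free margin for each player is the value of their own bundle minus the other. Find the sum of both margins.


Step 1: Player 1's margin = v1(A) - v1(B) = 95 - 96 = -1
Step 2: Player 2's margin = v2(B) - v2(A) = 88 - 83 = 5
Step 3: Total margin = -1 + 5 = 4

4


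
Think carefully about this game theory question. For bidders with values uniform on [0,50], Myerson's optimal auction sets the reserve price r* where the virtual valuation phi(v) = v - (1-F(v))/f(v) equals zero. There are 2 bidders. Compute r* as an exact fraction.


Step 1: For U[0,50], F(v) = v/50 and f(v) = 1/50
Step 2: phi(v) = v - (1 - v/50)/(1/50) = v - (50 - v) = 2v - 50
Step 3: Set phi(r*) = 0: 2r* - 50 = 0
Step 4: r* = 50/2 = 25 (the number of bidders n = 2 does not enter)

25


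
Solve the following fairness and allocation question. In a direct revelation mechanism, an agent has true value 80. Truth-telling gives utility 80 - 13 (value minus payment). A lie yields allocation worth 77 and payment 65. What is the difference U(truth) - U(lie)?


Step 1: U(truth) = value - payment = 80 - 13 = 67
Step 2: U(lie) = allocation - payment = 77 - 65 = 12
Step 3: IC gap = 67 - 12 = 55

55


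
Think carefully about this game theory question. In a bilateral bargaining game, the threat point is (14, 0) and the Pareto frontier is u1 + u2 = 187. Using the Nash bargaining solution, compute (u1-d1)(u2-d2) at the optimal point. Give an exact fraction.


Step 1: The Nash solution splits surplus symmetrically above the disagreement point
Step 2: u1 = (total + d1 - d2)/2 = (187 + 14 - 0)/2 = 201/2
Step 3: u2 = (total - d1 + d2)/2 = (187 - 14 + 0)/2 = 173/2
Step 4: Nash product = (201/2 - 14) * (173/2 - 0)
Step 5: = 173/2 * 173/2 = 29929/4

29929/4


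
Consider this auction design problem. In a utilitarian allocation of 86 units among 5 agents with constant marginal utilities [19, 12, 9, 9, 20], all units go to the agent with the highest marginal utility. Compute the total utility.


Step 1: The marginal utilities are [19, 12, 9, 9, 20]
Step 2: The highest marginal utility is 20
Step 3: All 86 units go to that agent
Step 4: Total utility = 20 * 86 = 1720

1720


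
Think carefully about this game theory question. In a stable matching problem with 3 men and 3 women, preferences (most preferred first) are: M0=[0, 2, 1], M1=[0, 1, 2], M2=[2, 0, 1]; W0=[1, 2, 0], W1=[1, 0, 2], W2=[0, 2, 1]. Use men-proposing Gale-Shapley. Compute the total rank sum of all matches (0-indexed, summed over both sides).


Step 1: Run Gale-Shapley (men propose, women hold best offer):
  M0 proposes to W0; she accepts
  M1 proposes to W0; she switches from M0
  M2 proposes to W2; she accepts
  M0 proposes to W2; she switches from M2
  M2 proposes to W0; rejected
  M2 proposes to W1; she accepts
Step 2: Final matching: W0-M1, W1-M2, W2-M0
Step 3: 0-indexed ranks (man's rank of his match, then woman's): 0 + 0 + 2 + 2 + 1 + 0
Step 4: Total rank sum = 5

5


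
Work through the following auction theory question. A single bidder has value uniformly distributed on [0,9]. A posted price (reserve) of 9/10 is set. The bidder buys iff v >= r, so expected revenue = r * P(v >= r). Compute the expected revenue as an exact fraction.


Step 1: Posted price r = 9/10, value support [0,9]
Step 2: P(v >= r) = (9 - 9/10)/9 = 9/10
Step 3: Expected revenue = r * P(v >= r) = 9/10 * 9/10
Step 4: Revenue = 81/100

81/100


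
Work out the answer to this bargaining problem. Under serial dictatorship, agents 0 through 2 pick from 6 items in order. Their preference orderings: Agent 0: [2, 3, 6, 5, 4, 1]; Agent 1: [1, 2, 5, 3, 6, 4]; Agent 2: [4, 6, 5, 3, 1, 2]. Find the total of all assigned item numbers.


Step 1: Agent 0 picks item 2
Step 2: Agent 1 picks item 1
Step 3: Agent 2 picks item 4
Step 4: Sum = 2 + 1 + 4 = 7

7


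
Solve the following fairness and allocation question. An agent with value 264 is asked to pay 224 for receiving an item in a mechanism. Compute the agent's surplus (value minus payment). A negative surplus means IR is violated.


Step 1: Surplus = value - payment = 264 - 224 = 40
Step 2: IR is satisfied (surplus >= 0)

40


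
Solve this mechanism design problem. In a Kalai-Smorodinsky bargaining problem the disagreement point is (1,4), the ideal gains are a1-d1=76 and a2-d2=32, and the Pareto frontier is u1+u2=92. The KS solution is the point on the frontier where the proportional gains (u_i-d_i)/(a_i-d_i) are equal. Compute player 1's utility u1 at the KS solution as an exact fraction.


Step 1: At the KS point, (u1-d1)/r1 = (u2-d2)/r2 = t and u1+u2 = 92
Step 2: u1 = d1 + r1*t and u2 = d2 + r2*t, so (d1 + r1*t) + (d2 + r2*t) = 92
Step 3: t = (92 - 1 - 4)/(76 + 32) = 87/108 = 29/36
Step 4: u1 = d1 + r1*t = 1 + 76 * 29/36 = 560/9
Step 5: (Check: u2 = d2 + r2*t = 268/9; u1+u2 = 560/9 + 268/9 = 92, on the frontier.)

560/9


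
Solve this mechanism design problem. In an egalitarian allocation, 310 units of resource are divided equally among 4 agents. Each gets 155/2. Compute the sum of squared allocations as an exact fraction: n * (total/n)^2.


Step 1: Each agent's share = 310/4 = 155/2
Step 2: Square of each share = (155/2)^2 = 24025/4
Step 3: Sum of squares = 4 * 24025/4 = 24025

24025


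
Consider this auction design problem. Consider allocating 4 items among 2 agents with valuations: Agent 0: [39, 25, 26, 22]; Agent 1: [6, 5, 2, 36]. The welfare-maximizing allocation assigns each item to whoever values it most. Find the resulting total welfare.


Step 1: For each item, find the maximum value among all agents.
Step 2: Item 0 -> Agent 0 (value 39)
Step 3: Item 1 -> Agent 0 (value 25)
Step 4: Item 2 -> Agent 0 (value 26)
Step 5: Item 3 -> Agent 1 (value 36)
Step 6: Total welfare = 39 + 25 + 26 + 36 = 126

126


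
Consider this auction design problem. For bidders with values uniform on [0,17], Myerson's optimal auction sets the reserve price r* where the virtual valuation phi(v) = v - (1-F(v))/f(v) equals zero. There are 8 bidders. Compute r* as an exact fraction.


Step 1: For U[0,17], F(v) = v/17 and f(v) = 1/17
Step 2: phi(v) = v - (1 - v/17)/(1/17) = v - (17 - v) = 2v - 17
Step 3: Set phi(r*) = 0: 2r* - 17 = 0
Step 4: r* = 17/2 (the number of bidders n = 8 does not enter)

17/2


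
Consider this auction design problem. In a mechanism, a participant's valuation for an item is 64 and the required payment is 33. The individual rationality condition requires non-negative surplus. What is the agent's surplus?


Step 1: Surplus = value - payment = 64 - 33 = 31
Step 2: IR is satisfied (surplus >= 0)

31


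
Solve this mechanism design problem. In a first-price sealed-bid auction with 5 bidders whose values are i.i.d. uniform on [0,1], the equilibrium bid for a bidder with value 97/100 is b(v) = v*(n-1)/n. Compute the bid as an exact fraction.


Step 1: The symmetric BNE bidding function is b(v) = v * (n-1) / n
Step 2: Substitute v = 97/100 and n = 5
Step 3: b = 97/100 * 4/5
Step 4: b = 97/125

97/125


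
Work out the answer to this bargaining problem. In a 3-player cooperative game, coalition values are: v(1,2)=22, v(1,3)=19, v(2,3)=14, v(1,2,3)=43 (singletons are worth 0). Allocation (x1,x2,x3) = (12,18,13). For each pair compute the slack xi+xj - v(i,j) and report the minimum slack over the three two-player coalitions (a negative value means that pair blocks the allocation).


Step 1: Slack for coalition (1,2): x1+x2 - v12 = 30 - 22 = 8
Step 2: Slack for coalition (1,3): x1+x3 - v13 = 25 - 19 = 6
Step 3: Slack for coalition (2,3): x2+x3 - v23 = 31 - 14 = 17
Step 4: Minimum slack = min(8, 6, 17) = 6, attained by (1,3); no pair can gain by deviating, so the allocation is in the core

6


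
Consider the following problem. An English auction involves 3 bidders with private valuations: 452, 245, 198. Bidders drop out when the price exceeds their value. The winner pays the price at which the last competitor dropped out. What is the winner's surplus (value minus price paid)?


Step 1: Identify the highest value: 452
Step 2: Identify the second-highest value: 245
Step 3: The final price = second-highest value = 245
Step 4: Surplus = 452 - 245 = 207

207


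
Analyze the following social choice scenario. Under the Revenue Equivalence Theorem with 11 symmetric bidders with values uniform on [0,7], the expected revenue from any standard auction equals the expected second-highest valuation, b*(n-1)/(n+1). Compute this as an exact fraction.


Step 1: By Revenue Equivalence, expected revenue = b*(n-1)/(n+1)
Step 2: Substituting n = 11, b = 7
Step 3: Revenue = 7*(11-1)/(11+1) = 7*10/12
Step 4: Revenue = 70/12 = 35/6

35/6


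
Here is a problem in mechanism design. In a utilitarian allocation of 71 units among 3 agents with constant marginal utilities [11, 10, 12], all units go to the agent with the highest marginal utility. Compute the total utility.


Step 1: The marginal utilities are [11, 10, 12]
Step 2: The highest marginal utility is 12
Step 3: All 71 units go to that agent
Step 4: Total utility = 12 * 71 = 852

852


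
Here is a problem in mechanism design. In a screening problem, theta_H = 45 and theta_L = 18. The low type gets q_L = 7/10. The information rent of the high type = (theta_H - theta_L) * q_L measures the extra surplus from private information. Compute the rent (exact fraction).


Step 1: theta_H - theta_L = 45 - 18 = 27
Step 2: Information rent = (theta_H - theta_L) * q_L
Step 3: = 27 * 7/10
Step 4: = 189/10

189/10


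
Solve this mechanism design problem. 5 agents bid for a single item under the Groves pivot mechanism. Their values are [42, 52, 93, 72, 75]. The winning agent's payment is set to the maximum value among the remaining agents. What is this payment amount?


Step 1: The efficient winner is agent 2 with value 93
Step 2: Other agents' values: [42, 52, 72, 75]
Step 3: Pivot payment = max(others) = 75
Step 4: The winner pays 75

75


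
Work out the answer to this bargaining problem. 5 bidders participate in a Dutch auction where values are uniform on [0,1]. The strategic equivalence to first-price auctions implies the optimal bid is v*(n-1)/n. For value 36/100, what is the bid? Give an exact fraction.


Step 1: Dutch auctions are strategically equivalent to first-price auctions
Step 2: The equilibrium bid is b(v) = v*(n-1)/n
Step 3: b = 9/25 * 4/5
Step 4: b = 36/125

36/125


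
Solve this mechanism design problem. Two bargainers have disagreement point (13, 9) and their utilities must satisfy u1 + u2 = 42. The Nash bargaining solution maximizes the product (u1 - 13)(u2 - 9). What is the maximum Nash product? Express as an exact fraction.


Step 1: The Nash solution splits surplus symmetrically above the disagreement point
Step 2: u1 = (total + d1 - d2)/2 = (42 + 13 - 9)/2 = 23
Step 3: u2 = (total - d1 + d2)/2 = (42 - 13 + 9)/2 = 19
Step 4: Nash product = (23 - 13) * (19 - 9)
Step 5: = 10 * 10 = 100

100


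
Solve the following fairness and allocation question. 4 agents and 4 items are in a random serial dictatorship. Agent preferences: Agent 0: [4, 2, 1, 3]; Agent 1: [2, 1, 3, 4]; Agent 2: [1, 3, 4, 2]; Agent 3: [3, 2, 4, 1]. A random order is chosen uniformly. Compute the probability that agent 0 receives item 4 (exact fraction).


Step 1: Agent 0 wants item 4
Step 2: There are 24 possible orderings of agents
Step 3: In 24 orderings, agent 0 gets item 4
Step 4: Probability = 24/24 = 1

1


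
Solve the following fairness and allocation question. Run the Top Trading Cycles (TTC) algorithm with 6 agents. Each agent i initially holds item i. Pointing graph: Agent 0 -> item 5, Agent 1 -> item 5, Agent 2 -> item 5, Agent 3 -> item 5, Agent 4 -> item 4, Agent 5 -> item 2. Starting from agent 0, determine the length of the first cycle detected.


Step 1: Trace the pointer graph from agent 0: 0 -> 5 -> 2 -> 5
Step 2: A cycle is detected when we revisit agent 5
Step 3: The cycle is: 5 -> 2 -> 5
Step 4: Cycle length = 2

2


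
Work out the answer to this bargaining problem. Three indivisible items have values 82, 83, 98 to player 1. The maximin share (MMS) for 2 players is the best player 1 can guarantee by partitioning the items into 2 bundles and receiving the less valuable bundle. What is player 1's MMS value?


Step 1: Item values = 82, 83, 98
Step 2: Enumerate all 2-bundle partitions and take the smaller bundle:
  Partition 1: {82} vs {83,98} -> bundles 82, 181; min = 82
  Partition 2: {83} vs {82,98} -> bundles 83, 180; min = 83
  Partition 3: {98} vs {82,83} -> bundles 98, 165; min = 98
Step 3: MMS = max(82, 83, 98) = 98

98


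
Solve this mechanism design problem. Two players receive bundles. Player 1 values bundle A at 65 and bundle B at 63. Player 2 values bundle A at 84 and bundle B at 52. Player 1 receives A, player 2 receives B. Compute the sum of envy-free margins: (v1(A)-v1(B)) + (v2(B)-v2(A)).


Step 1: Player 1's margin = v1(A) - v1(B) = 65 - 63 = 2
Step 2: Player 2's margin = v2(B) - v2(A) = 52 - 84 = -32
Step 3: Total margin = 2 + -32 = -30

-30


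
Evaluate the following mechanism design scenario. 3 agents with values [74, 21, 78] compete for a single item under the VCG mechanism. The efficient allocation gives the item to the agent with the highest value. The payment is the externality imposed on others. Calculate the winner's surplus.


Step 1: The winner is the agent with the highest value: agent 2 with value 78
Step 2: Values of other agents: [74, 21]
Step 3: VCG payment = max of others' values = 74
Step 4: Surplus = 78 - 74 = 4

4


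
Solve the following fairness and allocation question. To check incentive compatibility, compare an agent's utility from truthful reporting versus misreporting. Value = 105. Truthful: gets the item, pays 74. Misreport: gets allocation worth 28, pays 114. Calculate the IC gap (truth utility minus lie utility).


Step 1: U(truth) = value - payment = 105 - 74 = 31
Step 2: U(lie) = allocation - payment = 28 - 114 = -86
Step 3: IC gap = 31 - (-86) = 117

117


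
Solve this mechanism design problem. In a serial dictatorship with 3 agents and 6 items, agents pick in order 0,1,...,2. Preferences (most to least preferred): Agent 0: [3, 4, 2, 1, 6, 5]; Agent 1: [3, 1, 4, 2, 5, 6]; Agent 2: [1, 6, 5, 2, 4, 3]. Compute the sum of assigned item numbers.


Step 1: Agent 0 picks item 3
Step 2: Agent 1 picks item 1
Step 3: Agent 2 picks item 6
Step 4: Sum = 3 + 1 + 6 = 10

10


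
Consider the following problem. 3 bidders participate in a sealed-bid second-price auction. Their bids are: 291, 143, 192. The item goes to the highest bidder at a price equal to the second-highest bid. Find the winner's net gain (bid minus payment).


Step 1: Sort bids in descending order: 291, 192, 143
Step 2: The winning bid is the highest: 291
Step 3: The payment equals the second-highest bid: 192
Step 4: Surplus = winner's bid - payment = 291 - 192 = 99

99


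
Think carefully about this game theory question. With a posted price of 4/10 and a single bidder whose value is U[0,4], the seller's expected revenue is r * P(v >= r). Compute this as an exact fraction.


Step 1: Posted price r = 2/5, value support [0,4]
Step 2: P(v >= r) = (4 - 2/5)/4 = 9/10
Step 3: Expected revenue = r * P(v >= r) = 2/5 * 9/10
Step 4: Revenue = 9/25

9/25


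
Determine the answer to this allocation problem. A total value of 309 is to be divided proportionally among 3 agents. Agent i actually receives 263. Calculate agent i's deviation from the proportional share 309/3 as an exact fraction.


Step 1: Proportional share = 309/3 = 103
Step 2: Agent's actual allocation = 263
Step 3: Excess = 263 - 103 = 160

160


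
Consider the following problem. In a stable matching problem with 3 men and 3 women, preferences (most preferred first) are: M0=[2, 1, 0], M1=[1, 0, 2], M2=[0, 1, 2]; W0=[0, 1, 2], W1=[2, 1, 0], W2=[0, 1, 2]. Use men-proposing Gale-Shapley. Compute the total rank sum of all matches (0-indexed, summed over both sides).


Step 1: Run Gale-Shapley (men propose, women hold best offer):
  M0 proposes to W2; she accepts
  M1 proposes to W1; she accepts
  M2 proposes to W0; she accepts
Step 2: Final matching: W0-M2, W1-M1, W2-M0
Step 3: 0-indexed ranks (man's rank of his match, then woman's): 0 + 2 + 0 + 1 + 0 + 0
Step 4: Total rank sum = 3

3


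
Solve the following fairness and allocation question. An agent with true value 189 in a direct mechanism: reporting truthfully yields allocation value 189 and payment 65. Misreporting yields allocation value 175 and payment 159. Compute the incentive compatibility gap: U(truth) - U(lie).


Step 1: U(truth) = value - payment = 189 - 65 = 124
Step 2: U(lie) = allocation - payment = 175 - 159 = 16
Step 3: IC gap = 124 - 16 = 108

108


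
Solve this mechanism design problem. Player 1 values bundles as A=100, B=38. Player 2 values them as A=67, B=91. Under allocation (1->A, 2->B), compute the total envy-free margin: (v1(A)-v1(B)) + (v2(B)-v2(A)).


Step 1: Player 1's margin = v1(A) - v1(B) = 100 - 38 = 62
Step 2: Player 2's margin = v2(B) - v2(A) = 91 - 67 = 24
Step 3: Total margin = 62 + 24 = 86

86


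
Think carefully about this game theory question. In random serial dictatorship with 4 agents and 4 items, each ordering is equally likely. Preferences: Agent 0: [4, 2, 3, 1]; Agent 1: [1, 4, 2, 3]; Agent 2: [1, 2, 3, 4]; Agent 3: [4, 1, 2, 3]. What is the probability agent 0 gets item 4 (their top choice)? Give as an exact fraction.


Step 1: Agent 0 wants item 4
Step 2: There are 24 possible orderings of agents
Step 3: In 11 orderings, agent 0 gets item 4
Step 4: Probability = 11/24

11/24


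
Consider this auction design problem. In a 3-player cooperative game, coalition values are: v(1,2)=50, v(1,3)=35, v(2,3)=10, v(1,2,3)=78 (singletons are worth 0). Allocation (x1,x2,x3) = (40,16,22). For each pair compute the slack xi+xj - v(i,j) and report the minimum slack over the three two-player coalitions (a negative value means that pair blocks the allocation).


Step 1: Slack for coalition (1,2): x1+x2 - v12 = 56 - 50 = 6
Step 2: Slack for coalition (1,3): x1+x3 - v13 = 62 - 35 = 27
Step 3: Slack for coalition (2,3): x2+x3 - v23 = 38 - 10 = 28
Step 4: Minimum slack = min(6, 27, 28) = 6, attained by (1,2); no pair can gain by deviating, so the allocation is in the core

6


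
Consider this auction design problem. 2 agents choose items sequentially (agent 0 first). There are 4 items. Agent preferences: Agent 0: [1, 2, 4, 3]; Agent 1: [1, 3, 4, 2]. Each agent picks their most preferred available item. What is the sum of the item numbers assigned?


Step 1: Agent 0 picks item 1
Step 2: Agent 1 picks item 3
Step 3: Sum = 1 + 3 = 4

4


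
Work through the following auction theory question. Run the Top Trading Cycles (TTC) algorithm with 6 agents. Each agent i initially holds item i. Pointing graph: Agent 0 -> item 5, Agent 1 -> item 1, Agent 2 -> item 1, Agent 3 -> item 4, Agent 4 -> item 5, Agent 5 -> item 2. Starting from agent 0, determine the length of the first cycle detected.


Step 1: Trace the pointer graph from agent 0: 0 -> 5 -> 2 -> 1 -> 1
Step 2: A cycle is detected when we revisit agent 1
Step 3: The cycle is: 1 -> 1
Step 4: Cycle length = 1

1


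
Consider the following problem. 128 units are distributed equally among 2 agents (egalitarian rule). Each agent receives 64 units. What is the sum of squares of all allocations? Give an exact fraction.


Step 1: Each agent's share = 128/2 = 64
Step 2: Square of each share = (64)^2 = 4096
Step 3: Sum of squares = 2 * 4096 = 8192

8192
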